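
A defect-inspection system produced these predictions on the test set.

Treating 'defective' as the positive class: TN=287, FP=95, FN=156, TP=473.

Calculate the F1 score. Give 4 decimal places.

Precision = TP/(TP+FP) = 473/568 = 0.8327
Recall = TP/(TP+FN) = 473/629 = 0.7520
F1 = 2·TP/(2·TP+FP+FN) = 946/1197 = 0.7903

0.7903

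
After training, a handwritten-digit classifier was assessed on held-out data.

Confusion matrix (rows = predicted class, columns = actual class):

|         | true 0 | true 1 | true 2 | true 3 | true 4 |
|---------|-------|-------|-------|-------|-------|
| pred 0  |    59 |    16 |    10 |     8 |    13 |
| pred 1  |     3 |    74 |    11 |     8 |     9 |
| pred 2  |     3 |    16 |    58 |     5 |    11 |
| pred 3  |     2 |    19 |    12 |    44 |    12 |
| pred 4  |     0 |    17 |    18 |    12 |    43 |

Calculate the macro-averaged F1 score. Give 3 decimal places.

0.574

Per-class F1 score (2·TP/(2·TP+FP+FN)):
  0: TP=59, FP=16+10+8+13=47, FN=3+3+2+0=8 → 118/173 = 0.6821
  1: TP=74, FP=3+11+8+9=31, FN=16+16+19+17=68 → 148/247 = 0.5992
  2: TP=58, FP=3+16+5+11=35, FN=10+11+12+18=51 → 116/202 = 0.5743
  3: TP=44, FP=2+19+12+12=45, FN=8+8+5+12=33 → 88/166 = 0.5301
  4: TP=43, FP=0+17+18+12=47, FN=13+9+11+12=45 → 86/178 = 0.4831
Macro-F1 score = mean = (0.6821 + 0.5992 + 0.5743 + 0.5301 + 0.4831) / 5 = 0.574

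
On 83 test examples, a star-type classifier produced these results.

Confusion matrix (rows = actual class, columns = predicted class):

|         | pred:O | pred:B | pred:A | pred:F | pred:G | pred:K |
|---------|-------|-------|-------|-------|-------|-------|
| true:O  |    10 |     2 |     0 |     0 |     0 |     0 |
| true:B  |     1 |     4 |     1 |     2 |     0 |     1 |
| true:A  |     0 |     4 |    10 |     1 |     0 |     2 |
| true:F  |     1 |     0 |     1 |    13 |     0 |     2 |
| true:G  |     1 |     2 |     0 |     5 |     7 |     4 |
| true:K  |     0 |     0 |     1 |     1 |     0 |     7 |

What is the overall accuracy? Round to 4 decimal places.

0.6145

Accuracy = trace / total = (10+4+10+13+7+7=51) / 83 = 51/83 = 0.6145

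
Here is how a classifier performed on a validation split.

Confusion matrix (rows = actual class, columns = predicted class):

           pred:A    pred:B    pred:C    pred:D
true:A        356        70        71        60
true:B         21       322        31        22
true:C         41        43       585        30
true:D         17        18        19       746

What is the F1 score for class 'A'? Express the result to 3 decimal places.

F1 score = 2·TP/(2·TP+FP+FN).
A: TP=356, FP=21+41+17=79, FN=70+71+60=201 → 712/992 = 0.7177

0.718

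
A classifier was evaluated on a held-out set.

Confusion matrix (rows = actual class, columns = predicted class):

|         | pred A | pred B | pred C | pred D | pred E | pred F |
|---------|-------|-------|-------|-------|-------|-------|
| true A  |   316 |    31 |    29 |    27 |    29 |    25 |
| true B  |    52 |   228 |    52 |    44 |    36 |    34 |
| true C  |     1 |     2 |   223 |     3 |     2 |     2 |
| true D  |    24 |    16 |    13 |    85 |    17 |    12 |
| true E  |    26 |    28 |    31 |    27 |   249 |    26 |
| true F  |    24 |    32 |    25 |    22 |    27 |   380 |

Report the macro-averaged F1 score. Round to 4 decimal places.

Per-class F1 score (2·TP/(2·TP+FP+FN)):
  A: TP=316, FP=52+1+24+26+24=127, FN=31+29+27+29+25=141 → 632/900 = 0.70222
  B: TP=228, FP=31+2+16+28+32=109, FN=52+52+44+36+34=218 → 456/783 = 0.58238
  C: TP=223, FP=29+52+13+31+25=150, FN=1+2+3+2+2=10 → 446/606 = 0.73597
  D: TP=85, FP=27+44+3+27+22=123, FN=24+16+13+17+12=82 → 170/375 = 0.45333
  E: TP=249, FP=29+36+2+17+27=111, FN=26+28+31+27+26=138 → 498/747 = 0.66667
  F: TP=380, FP=25+34+2+12+26=99, FN=24+32+25+22+27=130 → 760/989 = 0.76845
Macro-F1 score = mean = (0.70222 + 0.58238 + 0.73597 + 0.45333 + 0.66667 + 0.76845) / 6 = 0.6515

0.6515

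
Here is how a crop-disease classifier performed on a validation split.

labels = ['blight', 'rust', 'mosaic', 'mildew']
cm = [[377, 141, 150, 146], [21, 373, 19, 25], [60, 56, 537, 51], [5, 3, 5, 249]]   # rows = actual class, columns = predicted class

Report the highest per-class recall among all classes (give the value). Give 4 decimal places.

0.9504

Per-class recall (TP/(TP+FN)):
  blight: TP=377, FN=141+150+146=437 → 377/814 = 0.46314
  rust: TP=373, FN=21+19+25=65 → 373/438 = 0.85160
  mosaic: TP=537, FN=60+56+51=167 → 537/704 = 0.76278
  mildew: TP=249, FN=5+3+5=13 → 249/262 = 0.95038
Highest is class 'mildew' with recall = 0.9504.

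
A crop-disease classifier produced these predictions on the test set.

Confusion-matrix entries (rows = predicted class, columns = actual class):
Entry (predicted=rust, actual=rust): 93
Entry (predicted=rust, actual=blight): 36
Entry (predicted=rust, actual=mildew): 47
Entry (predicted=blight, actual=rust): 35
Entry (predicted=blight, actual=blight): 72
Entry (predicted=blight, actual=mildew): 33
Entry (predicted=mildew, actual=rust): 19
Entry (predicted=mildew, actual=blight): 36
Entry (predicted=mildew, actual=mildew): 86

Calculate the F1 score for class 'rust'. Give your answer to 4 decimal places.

0.5759

Treat 'rust' as positive and all other classes as negative.
F1 score = 2·TP/(2·TP+FP+FN).
rust: TP=93, FP=36+47=83, FN=35+19=54 → 186/323 = 0.57585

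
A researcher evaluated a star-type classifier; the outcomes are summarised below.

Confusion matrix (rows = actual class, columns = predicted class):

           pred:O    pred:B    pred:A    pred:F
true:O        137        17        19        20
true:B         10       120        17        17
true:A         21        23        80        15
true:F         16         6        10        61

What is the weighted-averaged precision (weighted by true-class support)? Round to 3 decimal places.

Per-class precision (TP/(TP+FP)):
  O: TP=137, FP=10+21+16=47 → 137/184 = 0.7446
  B: TP=120, FP=17+23+6=46 → 120/166 = 0.7229
  A: TP=80, FP=19+17+10=46 → 80/126 = 0.6349
  F: TP=61, FP=20+17+15=52 → 61/113 = 0.5398
Weighted-precision = Σ (supportᵢ/N)·precisionᵢ with N=589: (193/589)·0.7446 + (164/589)·0.7229 + (139/589)·0.6349 + (93/589)·0.5398 = 0.680

0.680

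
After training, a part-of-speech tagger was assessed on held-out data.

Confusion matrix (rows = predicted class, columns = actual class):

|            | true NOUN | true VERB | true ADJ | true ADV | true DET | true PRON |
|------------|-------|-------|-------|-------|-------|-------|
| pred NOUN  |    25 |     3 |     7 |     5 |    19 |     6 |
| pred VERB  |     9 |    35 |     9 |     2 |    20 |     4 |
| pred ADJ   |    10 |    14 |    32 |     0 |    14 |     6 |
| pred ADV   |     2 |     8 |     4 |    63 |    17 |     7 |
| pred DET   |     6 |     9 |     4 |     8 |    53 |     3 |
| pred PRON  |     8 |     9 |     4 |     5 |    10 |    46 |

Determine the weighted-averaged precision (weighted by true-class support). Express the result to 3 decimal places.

Per-class precision (TP/(TP+FP)):
  NOUN: TP=25, FP=3+7+5+19+6=40 → 25/65 = 0.3846
  VERB: TP=35, FP=9+9+2+20+4=44 → 35/79 = 0.4430
  ADJ: TP=32, FP=10+14+0+14+6=44 → 32/76 = 0.4211
  ADV: TP=63, FP=2+8+4+17+7=38 → 63/101 = 0.6238
  DET: TP=53, FP=6+9+4+8+3=30 → 53/83 = 0.6386
  PRON: TP=46, FP=8+9+4+5+10=36 → 46/82 = 0.5610
Weighted-precision = Σ (supportᵢ/N)·precisionᵢ with N=486: (60/486)·0.3846 + (78/486)·0.4430 + (60/486)·0.4211 + (83/486)·0.6238 + (133/486)·0.6386 + (72/486)·0.5610 = 0.535

0.535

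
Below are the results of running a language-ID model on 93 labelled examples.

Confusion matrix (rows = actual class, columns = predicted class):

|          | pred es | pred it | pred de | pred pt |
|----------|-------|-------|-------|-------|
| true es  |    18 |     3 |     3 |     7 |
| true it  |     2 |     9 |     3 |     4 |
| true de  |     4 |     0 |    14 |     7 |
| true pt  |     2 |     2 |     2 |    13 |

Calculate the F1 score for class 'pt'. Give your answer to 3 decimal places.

One-vs-rest for 'pt': TP = diagonal; FP = other classes predicted 'pt'; FN = 'pt' predicted as other.
F1 score = 2·TP/(2·TP+FP+FN).
pt: TP=13, FP=7+4+7=18, FN=2+2+2=6 → 26/50 = 0.5200

0.520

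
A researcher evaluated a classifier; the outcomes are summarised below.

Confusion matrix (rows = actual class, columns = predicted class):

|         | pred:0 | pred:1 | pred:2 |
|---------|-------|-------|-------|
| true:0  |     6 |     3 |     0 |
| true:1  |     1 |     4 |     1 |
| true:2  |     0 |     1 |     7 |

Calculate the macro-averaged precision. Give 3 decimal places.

Per-class precision (TP/(TP+FP)):
  0: TP=6, FP=1+0=1 → 6/7 = 0.8571
  1: TP=4, FP=3+1=4 → 4/8 = 0.5000
  2: TP=7, FP=0+1=1 → 7/8 = 0.8750
Macro-precision = mean = (0.8571 + 0.5000 + 0.8750) / 3 = 0.744

0.744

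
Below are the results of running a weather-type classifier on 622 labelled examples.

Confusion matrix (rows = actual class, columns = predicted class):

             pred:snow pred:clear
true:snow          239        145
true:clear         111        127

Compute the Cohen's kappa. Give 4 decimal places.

Observed agreement pₒ = trace/N = 366/622 = 0.58842
Expected agreement pₑ = Σ (rowᵢ·colᵢ)/N² = (384·350 + 238·272)/622² = 0.51472
κ = (pₒ − pₑ)/(1 − pₑ) = (0.58842 − 0.51472)/(1 − 0.51472) = 0.1519

0.1519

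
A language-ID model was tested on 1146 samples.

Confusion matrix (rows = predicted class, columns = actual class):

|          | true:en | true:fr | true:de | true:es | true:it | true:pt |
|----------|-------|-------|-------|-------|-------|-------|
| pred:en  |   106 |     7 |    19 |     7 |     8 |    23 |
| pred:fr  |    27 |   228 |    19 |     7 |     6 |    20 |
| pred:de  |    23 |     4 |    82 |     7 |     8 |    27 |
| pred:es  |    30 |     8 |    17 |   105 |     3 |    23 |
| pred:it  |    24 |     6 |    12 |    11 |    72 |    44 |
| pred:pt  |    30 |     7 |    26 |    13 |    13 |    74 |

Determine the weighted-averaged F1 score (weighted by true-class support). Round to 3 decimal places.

Per-class F1 score (2·TP/(2·TP+FP+FN)):
  en: TP=106, FP=7+19+7+8+23=64, FN=27+23+30+24+30=134 → 212/410 = 0.5171
  fr: TP=228, FP=27+19+7+6+20=79, FN=7+4+8+6+7=32 → 456/567 = 0.8042
  de: TP=82, FP=23+4+7+8+27=69, FN=19+19+17+12+26=93 → 164/326 = 0.5031
  es: TP=105, FP=30+8+17+3+23=81, FN=7+7+7+11+13=45 → 210/336 = 0.6250
  it: TP=72, FP=24+6+12+11+44=97, FN=8+6+8+3+13=38 → 144/279 = 0.5161
  pt: TP=74, FP=30+7+26+13+13=89, FN=23+20+27+23+44=137 → 148/374 = 0.3957
Weighted-F1 score = Σ (supportᵢ/N)·F1 scoreᵢ with N=1146: (240/1146)·0.5171 + (260/1146)·0.8042 + (175/1146)·0.5031 + (150/1146)·0.6250 + (110/1146)·0.5161 + (211/1146)·0.3957 = 0.572

0.572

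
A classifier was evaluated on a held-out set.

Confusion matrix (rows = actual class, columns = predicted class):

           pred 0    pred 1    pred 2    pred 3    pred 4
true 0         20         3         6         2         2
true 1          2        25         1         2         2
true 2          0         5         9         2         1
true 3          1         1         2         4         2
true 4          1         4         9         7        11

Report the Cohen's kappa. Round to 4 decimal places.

0.4393

Observed agreement pₒ = trace/N = 69/124 = 0.55645
Expected agreement pₑ = Σ (rowᵢ·colᵢ)/N² = (33·24 + 32·38 + 17·27 + 10·17 + 32·18)/124² = 0.20896
κ = (pₒ − pₑ)/(1 − pₑ) = (0.55645 − 0.20896)/(1 − 0.20896) = 0.4393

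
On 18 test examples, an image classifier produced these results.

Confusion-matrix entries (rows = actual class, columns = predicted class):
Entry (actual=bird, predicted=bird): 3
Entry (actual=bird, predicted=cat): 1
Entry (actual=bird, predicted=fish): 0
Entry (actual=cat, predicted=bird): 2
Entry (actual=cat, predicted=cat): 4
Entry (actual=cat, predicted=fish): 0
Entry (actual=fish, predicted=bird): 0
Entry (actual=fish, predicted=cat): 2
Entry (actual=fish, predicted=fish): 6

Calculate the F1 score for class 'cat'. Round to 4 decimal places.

0.6154

F1 score = 2·TP/(2·TP+FP+FN).
cat: TP=4, FP=1+2=3, FN=2+0=2 → 8/13 = 0.61538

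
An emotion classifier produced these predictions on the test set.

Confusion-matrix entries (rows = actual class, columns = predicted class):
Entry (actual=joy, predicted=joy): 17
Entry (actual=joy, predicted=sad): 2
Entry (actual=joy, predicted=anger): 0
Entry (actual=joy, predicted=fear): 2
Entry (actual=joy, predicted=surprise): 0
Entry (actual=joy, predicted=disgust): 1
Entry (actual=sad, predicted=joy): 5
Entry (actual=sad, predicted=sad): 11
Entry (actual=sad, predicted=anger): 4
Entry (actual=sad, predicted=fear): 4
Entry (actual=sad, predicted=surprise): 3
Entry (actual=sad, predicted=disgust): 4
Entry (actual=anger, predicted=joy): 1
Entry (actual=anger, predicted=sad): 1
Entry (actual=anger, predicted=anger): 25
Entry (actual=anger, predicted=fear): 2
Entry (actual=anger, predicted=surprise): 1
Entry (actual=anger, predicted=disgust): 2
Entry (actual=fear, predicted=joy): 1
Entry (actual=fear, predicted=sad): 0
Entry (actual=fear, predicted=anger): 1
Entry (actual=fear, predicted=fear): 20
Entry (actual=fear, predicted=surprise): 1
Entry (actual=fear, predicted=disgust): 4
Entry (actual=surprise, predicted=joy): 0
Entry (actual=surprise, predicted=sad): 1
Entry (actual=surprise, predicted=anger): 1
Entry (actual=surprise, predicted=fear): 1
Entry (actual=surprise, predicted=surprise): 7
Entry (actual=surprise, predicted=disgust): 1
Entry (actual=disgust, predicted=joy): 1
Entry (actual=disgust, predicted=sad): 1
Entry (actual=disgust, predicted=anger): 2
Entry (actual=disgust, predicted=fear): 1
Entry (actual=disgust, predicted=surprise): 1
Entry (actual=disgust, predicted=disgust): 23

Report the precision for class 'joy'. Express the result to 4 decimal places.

0.6800

Treat 'joy' as positive and all other classes as negative.
precision = TP/(TP+FP).
joy: TP=17, FP=5+1+1+0+1=8 → 17/25 = 0.68000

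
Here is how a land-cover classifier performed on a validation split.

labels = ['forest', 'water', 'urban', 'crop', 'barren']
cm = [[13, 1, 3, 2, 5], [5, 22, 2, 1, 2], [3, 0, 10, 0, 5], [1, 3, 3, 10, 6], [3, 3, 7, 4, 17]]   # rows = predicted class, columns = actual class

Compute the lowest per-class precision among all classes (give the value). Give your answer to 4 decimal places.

Per-class precision (TP/(TP+FP)):
  forest: TP=13, FP=1+3+2+5=11 → 13/24 = 0.54167
  water: TP=22, FP=5+2+1+2=10 → 22/32 = 0.68750
  urban: TP=10, FP=3+0+0+5=8 → 10/18 = 0.55556
  crop: TP=10, FP=1+3+3+6=13 → 10/23 = 0.43478
  barren: TP=17, FP=3+3+7+4=17 → 17/34 = 0.50000
Lowest is class 'crop' with precision = 0.4348.

0.4348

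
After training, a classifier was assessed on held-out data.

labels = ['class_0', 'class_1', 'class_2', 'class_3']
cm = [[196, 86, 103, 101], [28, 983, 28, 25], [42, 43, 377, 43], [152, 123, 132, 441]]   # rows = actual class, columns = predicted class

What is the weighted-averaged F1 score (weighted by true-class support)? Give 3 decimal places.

Per-class F1 score (2·TP/(2·TP+FP+FN)):
  class_0: TP=196, FP=28+42+152=222, FN=86+103+101=290 → 392/904 = 0.4336
  class_1: TP=983, FP=86+43+123=252, FN=28+28+25=81 → 1966/2299 = 0.8552
  class_2: TP=377, FP=103+28+132=263, FN=42+43+43=128 → 754/1145 = 0.6585
  class_3: TP=441, FP=101+25+43=169, FN=152+123+132=407 → 882/1458 = 0.6049
Weighted-F1 score = Σ (supportᵢ/N)·F1 scoreᵢ with N=2903: (486/2903)·0.4336 + (1064/2903)·0.8552 + (505/2903)·0.6585 + (848/2903)·0.6049 = 0.677

0.677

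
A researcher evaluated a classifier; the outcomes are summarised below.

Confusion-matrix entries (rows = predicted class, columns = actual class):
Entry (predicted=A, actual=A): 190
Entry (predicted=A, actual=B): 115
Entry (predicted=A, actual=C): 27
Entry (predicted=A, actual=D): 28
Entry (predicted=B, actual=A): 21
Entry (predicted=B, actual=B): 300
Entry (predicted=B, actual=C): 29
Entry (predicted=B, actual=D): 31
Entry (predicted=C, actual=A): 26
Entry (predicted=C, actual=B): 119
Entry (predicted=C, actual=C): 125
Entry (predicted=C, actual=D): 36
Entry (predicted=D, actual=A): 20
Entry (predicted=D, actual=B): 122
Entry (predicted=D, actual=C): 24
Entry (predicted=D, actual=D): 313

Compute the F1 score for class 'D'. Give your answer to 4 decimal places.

0.7057

One-vs-rest for 'D': TP = diagonal; FP = other classes predicted 'D'; FN = 'D' predicted as other.
F1 score = 2·TP/(2·TP+FP+FN).
D: TP=313, FP=20+122+24=166, FN=28+31+36=95 → 626/887 = 0.70575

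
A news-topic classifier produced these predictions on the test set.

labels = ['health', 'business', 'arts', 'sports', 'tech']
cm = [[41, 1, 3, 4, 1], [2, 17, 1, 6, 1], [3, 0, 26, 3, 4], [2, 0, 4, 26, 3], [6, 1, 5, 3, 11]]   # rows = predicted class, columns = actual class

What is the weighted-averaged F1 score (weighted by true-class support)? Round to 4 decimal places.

Per-class F1 score (2·TP/(2·TP+FP+FN)):
  health: TP=41, FP=1+3+4+1=9, FN=2+3+2+6=13 → 82/104 = 0.78846
  business: TP=17, FP=2+1+6+1=10, FN=1+0+0+1=2 → 34/46 = 0.73913
  arts: TP=26, FP=3+0+3+4=10, FN=3+1+4+5=13 → 52/75 = 0.69333
  sports: TP=26, FP=2+0+4+3=9, FN=4+6+3+3=16 → 52/77 = 0.67532
  tech: TP=11, FP=6+1+5+3=15, FN=1+1+4+3=9 → 22/46 = 0.47826
Weighted-F1 score = Σ (supportᵢ/N)·F1 scoreᵢ with N=174: (54/174)·0.78846 + (19/174)·0.73913 + (39/174)·0.69333 + (42/174)·0.67532 + (20/174)·0.47826 = 0.6988

0.6988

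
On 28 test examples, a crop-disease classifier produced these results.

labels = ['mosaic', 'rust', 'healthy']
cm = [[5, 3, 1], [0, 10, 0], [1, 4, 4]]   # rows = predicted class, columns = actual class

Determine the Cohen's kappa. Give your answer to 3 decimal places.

0.511

Observed agreement pₒ = trace/N = 19/28 = 0.6786
Expected agreement pₑ = Σ (rowᵢ·colᵢ)/N² = (6·9 + 17·10 + 5·9)/28² = 0.3431
κ = (pₒ − pₑ)/(1 − pₑ) = (0.6786 − 0.3431)/(1 − 0.3431) = 0.511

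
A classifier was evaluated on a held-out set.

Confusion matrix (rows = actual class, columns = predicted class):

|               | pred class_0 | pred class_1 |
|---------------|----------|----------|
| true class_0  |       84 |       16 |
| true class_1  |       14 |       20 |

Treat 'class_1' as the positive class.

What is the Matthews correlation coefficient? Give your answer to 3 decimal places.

MCC = (TP·TN − FP·FN) / √((TP+FP)(TP+FN)(TN+FP)(TN+FN))
Numerator = 20·84 − 16·14 = 1456
Denominator = √(36·34·100·98) = √11995200 = 3463.4087
MCC = 1456 / 3463.4087 = 0.420

0.420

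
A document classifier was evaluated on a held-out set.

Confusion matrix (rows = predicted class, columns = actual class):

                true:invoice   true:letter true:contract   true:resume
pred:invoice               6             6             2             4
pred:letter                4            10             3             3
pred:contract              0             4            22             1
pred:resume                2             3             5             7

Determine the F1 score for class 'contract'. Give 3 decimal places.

One-vs-rest for 'contract': TP = diagonal; FP = other classes predicted 'contract'; FN = 'contract' predicted as other.
F1 score = 2·TP/(2·TP+FP+FN).
contract: TP=22, FP=0+4+1=5, FN=2+3+5=10 → 44/59 = 0.7458

0.746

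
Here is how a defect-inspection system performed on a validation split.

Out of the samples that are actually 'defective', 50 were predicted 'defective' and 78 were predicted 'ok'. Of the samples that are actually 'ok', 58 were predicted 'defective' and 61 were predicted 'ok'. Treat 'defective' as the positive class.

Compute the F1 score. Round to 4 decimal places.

0.4237

Precision = TP/(TP+FP) = 50/108 = 0.4630
Recall = TP/(TP+FN) = 50/128 = 0.3906
F1 = 2·TP/(2·TP+FP+FN) = 100/236 = 0.4237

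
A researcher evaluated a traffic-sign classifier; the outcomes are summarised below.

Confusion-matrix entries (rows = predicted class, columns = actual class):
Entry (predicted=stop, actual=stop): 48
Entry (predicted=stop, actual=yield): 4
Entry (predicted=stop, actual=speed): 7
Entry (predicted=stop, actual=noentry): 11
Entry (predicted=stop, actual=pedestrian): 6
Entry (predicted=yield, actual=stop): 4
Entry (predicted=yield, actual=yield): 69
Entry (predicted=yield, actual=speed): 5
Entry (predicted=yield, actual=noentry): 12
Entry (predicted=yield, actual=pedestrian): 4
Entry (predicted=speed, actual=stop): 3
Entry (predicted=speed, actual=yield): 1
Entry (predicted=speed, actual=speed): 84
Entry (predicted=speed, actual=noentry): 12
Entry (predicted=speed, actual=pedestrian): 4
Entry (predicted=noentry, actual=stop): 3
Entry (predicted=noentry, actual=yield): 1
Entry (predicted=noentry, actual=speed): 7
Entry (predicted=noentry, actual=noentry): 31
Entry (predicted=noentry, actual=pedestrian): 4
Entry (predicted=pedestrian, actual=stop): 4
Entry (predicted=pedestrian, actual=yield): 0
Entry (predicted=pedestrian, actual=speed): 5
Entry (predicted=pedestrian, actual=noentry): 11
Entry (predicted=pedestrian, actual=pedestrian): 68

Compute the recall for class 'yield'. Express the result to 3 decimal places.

One-vs-rest for 'yield': TP = diagonal; FP = other classes predicted 'yield'; FN = 'yield' predicted as other.
recall = TP/(TP+FN).
yield: TP=69, FN=4+1+1+0=6 → 69/75 = 0.9200

0.920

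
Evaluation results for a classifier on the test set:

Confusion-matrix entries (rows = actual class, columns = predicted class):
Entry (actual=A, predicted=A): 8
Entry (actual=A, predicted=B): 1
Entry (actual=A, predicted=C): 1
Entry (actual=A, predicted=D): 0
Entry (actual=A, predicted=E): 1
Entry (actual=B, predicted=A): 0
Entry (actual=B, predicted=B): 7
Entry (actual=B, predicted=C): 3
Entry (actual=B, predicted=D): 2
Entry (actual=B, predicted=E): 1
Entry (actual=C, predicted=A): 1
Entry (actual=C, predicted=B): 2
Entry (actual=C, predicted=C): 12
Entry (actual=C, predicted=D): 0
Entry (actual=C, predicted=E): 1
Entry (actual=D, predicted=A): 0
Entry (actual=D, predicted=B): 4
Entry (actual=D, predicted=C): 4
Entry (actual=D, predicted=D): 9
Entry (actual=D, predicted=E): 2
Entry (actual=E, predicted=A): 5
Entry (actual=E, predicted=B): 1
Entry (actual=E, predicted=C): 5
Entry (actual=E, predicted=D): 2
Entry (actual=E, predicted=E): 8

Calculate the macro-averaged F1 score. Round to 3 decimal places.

Per-class F1 score (2·TP/(2·TP+FP+FN)):
  A: TP=8, FP=0+1+0+5=6, FN=1+1+0+1=3 → 16/25 = 0.6400
  B: TP=7, FP=1+2+4+1=8, FN=0+3+2+1=6 → 14/28 = 0.5000
  C: TP=12, FP=1+3+4+5=13, FN=1+2+0+1=4 → 24/41 = 0.5854
  D: TP=9, FP=0+2+0+2=4, FN=0+4+4+2=10 → 18/32 = 0.5625
  E: TP=8, FP=1+1+1+2=5, FN=5+1+5+2=13 → 16/34 = 0.4706
Macro-F1 score = mean = (0.6400 + 0.5000 + 0.5854 + 0.5625 + 0.4706) / 5 = 0.552

0.552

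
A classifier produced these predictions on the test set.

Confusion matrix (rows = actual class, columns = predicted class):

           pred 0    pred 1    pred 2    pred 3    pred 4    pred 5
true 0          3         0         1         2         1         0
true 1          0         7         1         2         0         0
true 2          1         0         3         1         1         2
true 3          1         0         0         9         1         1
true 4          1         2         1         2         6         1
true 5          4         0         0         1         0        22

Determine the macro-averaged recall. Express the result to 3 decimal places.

Per-class recall (TP/(TP+FN)):
  0: TP=3, FN=0+1+2+1+0=4 → 3/7 = 0.4286
  1: TP=7, FN=0+1+2+0+0=3 → 7/10 = 0.7000
  2: TP=3, FN=1+0+1+1+2=5 → 3/8 = 0.3750
  3: TP=9, FN=1+0+0+1+1=3 → 9/12 = 0.7500
  4: TP=6, FN=1+2+1+2+1=7 → 6/13 = 0.4615
  5: TP=22, FN=4+0+0+1+0=5 → 22/27 = 0.8148
Macro-recall = mean = (0.4286 + 0.7000 + 0.3750 + 0.7500 + 0.4615 + 0.8148) / 6 = 0.588

0.588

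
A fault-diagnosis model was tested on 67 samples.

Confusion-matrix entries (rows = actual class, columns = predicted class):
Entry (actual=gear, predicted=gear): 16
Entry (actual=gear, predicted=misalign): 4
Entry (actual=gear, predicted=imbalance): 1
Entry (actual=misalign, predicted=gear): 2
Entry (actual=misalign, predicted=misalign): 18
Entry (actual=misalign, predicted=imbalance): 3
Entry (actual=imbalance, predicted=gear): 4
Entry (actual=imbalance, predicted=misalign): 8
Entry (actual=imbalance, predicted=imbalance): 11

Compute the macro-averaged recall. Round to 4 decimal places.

Per-class recall (TP/(TP+FN)):
  gear: TP=16, FN=4+1=5 → 16/21 = 0.76190
  misalign: TP=18, FN=2+3=5 → 18/23 = 0.78261
  imbalance: TP=11, FN=4+8=12 → 11/23 = 0.47826
Macro-recall = mean = (0.76190 + 0.78261 + 0.47826) / 3 = 0.6743

0.6743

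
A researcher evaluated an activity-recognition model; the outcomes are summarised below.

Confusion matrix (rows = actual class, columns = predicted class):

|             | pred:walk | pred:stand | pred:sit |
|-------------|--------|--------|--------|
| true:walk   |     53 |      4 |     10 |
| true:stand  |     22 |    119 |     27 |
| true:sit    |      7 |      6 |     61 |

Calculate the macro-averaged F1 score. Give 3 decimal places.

Per-class F1 score (2·TP/(2·TP+FP+FN)):
  walk: TP=53, FP=22+7=29, FN=4+10=14 → 106/149 = 0.7114
  stand: TP=119, FP=4+6=10, FN=22+27=49 → 238/297 = 0.8013
  sit: TP=61, FP=10+27=37, FN=7+6=13 → 122/172 = 0.7093
Macro-F1 score = mean = (0.7114 + 0.8013 + 0.7093) / 3 = 0.741

0.741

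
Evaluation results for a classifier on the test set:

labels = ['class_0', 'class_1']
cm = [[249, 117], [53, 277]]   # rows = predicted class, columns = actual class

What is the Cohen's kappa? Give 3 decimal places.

0.515

Observed agreement pₒ = trace/N = 526/696 = 0.7557
Expected agreement pₑ = Σ (rowᵢ·colᵢ)/N² = (302·366 + 394·330)/696² = 0.4966
κ = (pₒ − pₑ)/(1 − pₑ) = (0.7557 − 0.4966)/(1 − 0.4966) = 0.515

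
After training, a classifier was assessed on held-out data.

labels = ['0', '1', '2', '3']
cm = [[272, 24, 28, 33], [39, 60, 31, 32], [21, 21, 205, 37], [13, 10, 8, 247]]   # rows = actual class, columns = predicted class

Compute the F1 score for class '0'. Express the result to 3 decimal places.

0.775

Take TP from the diagonal, FP from the rest of the '0' prediction marginal, FN from the rest of the '0' actual marginal.
F1 score = 2·TP/(2·TP+FP+FN).
0: TP=272, FP=39+21+13=73, FN=24+28+33=85 → 544/702 = 0.7749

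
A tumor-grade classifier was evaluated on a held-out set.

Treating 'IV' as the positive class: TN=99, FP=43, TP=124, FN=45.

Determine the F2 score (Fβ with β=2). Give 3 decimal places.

Fβ = (1+β²)·TP / ((1+β²)·TP + β²·FN + FP), with β²=4
= 5·124 / (5·124 + 4·45 + 43) = 0.735

0.735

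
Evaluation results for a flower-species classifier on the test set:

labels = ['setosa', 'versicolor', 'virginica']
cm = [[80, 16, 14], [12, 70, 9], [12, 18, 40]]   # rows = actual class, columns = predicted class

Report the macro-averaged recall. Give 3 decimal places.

0.689

Per-class recall (TP/(TP+FN)):
  setosa: TP=80, FN=16+14=30 → 80/110 = 0.7273
  versicolor: TP=70, FN=12+9=21 → 70/91 = 0.7692
  virginica: TP=40, FN=12+18=30 → 40/70 = 0.5714
Macro-recall = mean = (0.7273 + 0.7692 + 0.5714) / 3 = 0.689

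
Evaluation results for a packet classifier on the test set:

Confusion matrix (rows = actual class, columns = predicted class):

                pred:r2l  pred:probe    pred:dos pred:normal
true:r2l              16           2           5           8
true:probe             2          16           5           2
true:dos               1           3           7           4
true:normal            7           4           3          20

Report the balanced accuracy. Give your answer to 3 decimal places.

0.553

Balanced accuracy = mean of per-class recall.
  r2l: recall = 16/31 = 0.5161
  probe: recall = 16/25 = 0.6400
  dos: recall = 7/15 = 0.4667
  normal: recall = 20/34 = 0.5882
Mean = (0.5161 + 0.6400 + 0.4667 + 0.5882) / 4 = 0.553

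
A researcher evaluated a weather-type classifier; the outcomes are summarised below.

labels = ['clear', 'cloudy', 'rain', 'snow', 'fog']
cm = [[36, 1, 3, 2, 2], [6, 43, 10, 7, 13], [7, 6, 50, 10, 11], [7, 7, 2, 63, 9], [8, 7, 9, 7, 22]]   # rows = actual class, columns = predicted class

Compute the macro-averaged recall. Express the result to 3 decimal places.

Per-class recall (TP/(TP+FN)):
  clear: TP=36, FN=1+3+2+2=8 → 36/44 = 0.8182
  cloudy: TP=43, FN=6+10+7+13=36 → 43/79 = 0.5443
  rain: TP=50, FN=7+6+10+11=34 → 50/84 = 0.5952
  snow: TP=63, FN=7+7+2+9=25 → 63/88 = 0.7159
  fog: TP=22, FN=8+7+9+7=31 → 22/53 = 0.4151
Macro-recall = mean = (0.8182 + 0.5443 + 0.5952 + 0.7159 + 0.4151) / 5 = 0.618

0.618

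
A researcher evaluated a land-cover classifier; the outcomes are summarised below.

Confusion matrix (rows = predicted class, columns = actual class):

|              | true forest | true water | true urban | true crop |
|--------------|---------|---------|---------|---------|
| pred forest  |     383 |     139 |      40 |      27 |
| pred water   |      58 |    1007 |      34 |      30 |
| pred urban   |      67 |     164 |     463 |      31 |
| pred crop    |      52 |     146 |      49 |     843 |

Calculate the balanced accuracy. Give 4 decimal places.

0.7678

Balanced accuracy = mean of per-class recall.
  forest: recall = 383/560 = 0.68393
  water: recall = 1007/1456 = 0.69162
  urban: recall = 463/586 = 0.79010
  crop: recall = 843/931 = 0.90548
Mean = (0.68393 + 0.69162 + 0.79010 + 0.90548) / 4 = 0.7678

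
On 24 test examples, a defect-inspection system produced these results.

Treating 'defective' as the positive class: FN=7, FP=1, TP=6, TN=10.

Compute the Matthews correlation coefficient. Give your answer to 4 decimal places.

MCC = (TP·TN − FP·FN) / √((TP+FP)(TP+FN)(TN+FP)(TN+FN))
Numerator = 6·10 − 1·7 = 53
Denominator = √(7·13·11·17) = √17017 = 130.4492
MCC = 53 / 130.4492 = 0.4063

0.4063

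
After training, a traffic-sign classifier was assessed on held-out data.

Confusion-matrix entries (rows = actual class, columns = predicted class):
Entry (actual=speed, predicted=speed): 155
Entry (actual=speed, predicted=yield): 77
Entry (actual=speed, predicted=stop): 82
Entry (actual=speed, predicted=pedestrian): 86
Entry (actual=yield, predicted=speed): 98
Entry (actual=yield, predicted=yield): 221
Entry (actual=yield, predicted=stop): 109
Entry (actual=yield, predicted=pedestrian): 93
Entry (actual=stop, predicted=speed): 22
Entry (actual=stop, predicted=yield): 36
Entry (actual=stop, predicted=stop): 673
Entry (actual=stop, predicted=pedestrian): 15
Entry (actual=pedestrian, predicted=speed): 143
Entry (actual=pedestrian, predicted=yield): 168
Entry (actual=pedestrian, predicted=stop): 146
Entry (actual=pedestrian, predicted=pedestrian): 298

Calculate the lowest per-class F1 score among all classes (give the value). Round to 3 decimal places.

0.379

Per-class F1 score (2·TP/(2·TP+FP+FN)):
  speed: TP=155, FP=98+22+143=263, FN=77+82+86=245 → 310/818 = 0.3790
  yield: TP=221, FP=77+36+168=281, FN=98+109+93=300 → 442/1023 = 0.4321
  stop: TP=673, FP=82+109+146=337, FN=22+36+15=73 → 1346/1756 = 0.7665
  pedestrian: TP=298, FP=86+93+15=194, FN=143+168+146=457 → 596/1247 = 0.4779
Lowest is class 'speed' with F1 score = 0.379.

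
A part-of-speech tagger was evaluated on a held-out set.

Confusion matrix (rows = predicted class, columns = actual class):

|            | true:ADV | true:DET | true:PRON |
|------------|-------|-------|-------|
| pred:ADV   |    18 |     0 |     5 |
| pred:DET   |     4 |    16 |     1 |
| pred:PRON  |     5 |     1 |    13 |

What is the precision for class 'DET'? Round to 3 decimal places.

0.762

precision = TP/(TP+FP).
DET: TP=16, FP=4+1=5 → 16/21 = 0.7619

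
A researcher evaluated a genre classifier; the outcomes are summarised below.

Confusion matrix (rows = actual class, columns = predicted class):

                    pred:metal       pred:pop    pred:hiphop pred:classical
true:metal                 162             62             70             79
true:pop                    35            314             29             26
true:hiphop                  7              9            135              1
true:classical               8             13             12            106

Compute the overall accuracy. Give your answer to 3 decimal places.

Accuracy = trace / total = (162+314+135+106=717) / 1068 = 717/1068 = 0.671

0.671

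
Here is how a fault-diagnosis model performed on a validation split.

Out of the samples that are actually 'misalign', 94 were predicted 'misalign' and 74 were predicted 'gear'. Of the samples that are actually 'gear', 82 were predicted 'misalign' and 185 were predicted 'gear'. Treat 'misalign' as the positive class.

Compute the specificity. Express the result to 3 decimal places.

Specificity = TN/(TN+FP) = 185/(185+82) = 0.693

0.693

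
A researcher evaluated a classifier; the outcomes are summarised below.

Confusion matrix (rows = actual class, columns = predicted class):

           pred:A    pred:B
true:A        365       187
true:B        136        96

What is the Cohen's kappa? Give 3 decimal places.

0.071

Observed agreement pₒ = trace/N = 461/784 = 0.5880
Expected agreement pₑ = Σ (rowᵢ·colᵢ)/N² = (552·501 + 232·283)/784² = 0.5567
κ = (pₒ − pₑ)/(1 − pₑ) = (0.5880 − 0.5567)/(1 − 0.5567) = 0.071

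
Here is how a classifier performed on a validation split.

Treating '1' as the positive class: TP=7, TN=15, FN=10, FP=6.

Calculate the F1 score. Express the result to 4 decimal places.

Precision = TP/(TP+FP) = 7/13 = 0.5385
Recall = TP/(TP+FN) = 7/17 = 0.4118
F1 = 2·TP/(2·TP+FP+FN) = 14/30 = 0.4667

0.4667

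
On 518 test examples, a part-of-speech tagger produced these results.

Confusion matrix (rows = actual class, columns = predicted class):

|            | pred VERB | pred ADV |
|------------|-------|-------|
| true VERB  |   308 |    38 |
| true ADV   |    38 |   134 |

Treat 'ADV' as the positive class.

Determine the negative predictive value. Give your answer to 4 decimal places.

0.8902

NPV = TN/(TN+FN) = 308/(308+38) = 0.8902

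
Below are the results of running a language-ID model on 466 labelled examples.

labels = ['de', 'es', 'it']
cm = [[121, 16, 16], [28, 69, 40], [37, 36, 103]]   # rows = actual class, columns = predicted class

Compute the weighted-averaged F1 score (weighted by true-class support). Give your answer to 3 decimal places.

0.624

Per-class F1 score (2·TP/(2·TP+FP+FN)):
  de: TP=121, FP=28+37=65, FN=16+16=32 → 242/339 = 0.7139
  es: TP=69, FP=16+36=52, FN=28+40=68 → 138/258 = 0.5349
  it: TP=103, FP=16+40=56, FN=37+36=73 → 206/335 = 0.6149
Weighted-F1 score = Σ (supportᵢ/N)·F1 scoreᵢ with N=466: (153/466)·0.7139 + (137/466)·0.5349 + (176/466)·0.6149 = 0.624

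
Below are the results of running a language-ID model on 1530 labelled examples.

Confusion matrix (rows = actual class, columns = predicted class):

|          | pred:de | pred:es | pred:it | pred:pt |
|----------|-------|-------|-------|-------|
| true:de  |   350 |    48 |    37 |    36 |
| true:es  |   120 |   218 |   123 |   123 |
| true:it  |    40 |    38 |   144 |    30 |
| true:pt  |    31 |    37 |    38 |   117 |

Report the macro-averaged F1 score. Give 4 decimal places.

Per-class F1 score (2·TP/(2·TP+FP+FN)):
  de: TP=350, FP=120+40+31=191, FN=48+37+36=121 → 700/1012 = 0.69170
  es: TP=218, FP=48+38+37=123, FN=120+123+123=366 → 436/925 = 0.47135
  it: TP=144, FP=37+123+38=198, FN=40+38+30=108 → 288/594 = 0.48485
  pt: TP=117, FP=36+123+30=189, FN=31+37+38=106 → 234/529 = 0.44234
Macro-F1 score = mean = (0.69170 + 0.47135 + 0.48485 + 0.44234) / 4 = 0.5226

0.5226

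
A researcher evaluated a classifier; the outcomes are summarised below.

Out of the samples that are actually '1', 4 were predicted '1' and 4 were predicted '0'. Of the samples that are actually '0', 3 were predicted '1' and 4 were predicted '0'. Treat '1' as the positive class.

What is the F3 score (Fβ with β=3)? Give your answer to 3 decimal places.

0.506

Fβ = (1+β²)·TP / ((1+β²)·TP + β²·FN + FP), with β²=9
= 10·4 / (10·4 + 9·4 + 3) = 0.506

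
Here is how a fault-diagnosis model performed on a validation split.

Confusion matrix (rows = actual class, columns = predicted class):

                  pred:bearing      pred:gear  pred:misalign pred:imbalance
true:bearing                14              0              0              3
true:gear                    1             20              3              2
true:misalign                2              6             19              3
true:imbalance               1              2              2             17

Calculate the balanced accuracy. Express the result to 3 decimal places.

0.750

Balanced accuracy = mean of per-class recall.
  bearing: recall = 14/17 = 0.8235
  gear: recall = 20/26 = 0.7692
  misalign: recall = 19/30 = 0.6333
  imbalance: recall = 17/22 = 0.7727
Mean = (0.8235 + 0.7692 + 0.6333 + 0.7727) / 4 = 0.750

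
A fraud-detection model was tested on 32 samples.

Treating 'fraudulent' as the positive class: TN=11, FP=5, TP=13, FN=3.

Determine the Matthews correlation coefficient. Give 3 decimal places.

MCC = (TP·TN − FP·FN) / √((TP+FP)(TP+FN)(TN+FP)(TN+FN))
Numerator = 13·11 − 5·3 = 128
Denominator = √(18·16·16·14) = √64512 = 253.9921
MCC = 128 / 253.9921 = 0.504

0.504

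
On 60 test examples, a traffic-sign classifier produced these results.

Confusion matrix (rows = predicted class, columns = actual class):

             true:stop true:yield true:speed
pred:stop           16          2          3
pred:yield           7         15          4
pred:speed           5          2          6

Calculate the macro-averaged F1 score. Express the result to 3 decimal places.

Per-class F1 score (2·TP/(2·TP+FP+FN)):
  stop: TP=16, FP=2+3=5, FN=7+5=12 → 32/49 = 0.6531
  yield: TP=15, FP=7+4=11, FN=2+2=4 → 30/45 = 0.6667
  speed: TP=6, FP=5+2=7, FN=3+4=7 → 12/26 = 0.4615
Macro-F1 score = mean = (0.6531 + 0.6667 + 0.4615) / 3 = 0.594

0.594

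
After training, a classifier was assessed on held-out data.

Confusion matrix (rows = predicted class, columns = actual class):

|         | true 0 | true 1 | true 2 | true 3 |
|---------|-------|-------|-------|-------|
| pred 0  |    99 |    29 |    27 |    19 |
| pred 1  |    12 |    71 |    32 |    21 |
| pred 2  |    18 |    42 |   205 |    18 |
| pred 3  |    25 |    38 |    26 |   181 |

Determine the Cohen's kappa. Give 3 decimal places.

Observed agreement pₒ = trace/N = 556/863 = 0.6443
Expected agreement pₑ = Σ (rowᵢ·colᵢ)/N² = (154·174 + 180·136 + 290·283 + 239·270)/863² = 0.2657
κ = (pₒ − pₑ)/(1 − pₑ) = (0.6443 − 0.2657)/(1 − 0.2657) = 0.516

0.516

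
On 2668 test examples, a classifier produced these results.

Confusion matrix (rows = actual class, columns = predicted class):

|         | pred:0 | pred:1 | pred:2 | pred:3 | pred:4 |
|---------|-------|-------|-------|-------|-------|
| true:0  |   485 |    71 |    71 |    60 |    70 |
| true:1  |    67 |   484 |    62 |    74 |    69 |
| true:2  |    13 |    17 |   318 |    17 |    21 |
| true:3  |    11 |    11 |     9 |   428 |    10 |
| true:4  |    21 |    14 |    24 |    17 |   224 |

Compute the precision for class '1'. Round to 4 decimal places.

Take TP from the diagonal, FP from the rest of the '1' prediction marginal, FN from the rest of the '1' actual marginal.
precision = TP/(TP+FP).
1: TP=484, FP=71+17+11+14=113 → 484/597 = 0.81072

0.8107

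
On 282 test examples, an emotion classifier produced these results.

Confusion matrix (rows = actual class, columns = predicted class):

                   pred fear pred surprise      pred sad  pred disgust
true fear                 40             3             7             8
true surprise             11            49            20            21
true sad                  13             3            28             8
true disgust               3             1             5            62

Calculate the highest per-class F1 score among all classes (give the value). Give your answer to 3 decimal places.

Per-class F1 score (2·TP/(2·TP+FP+FN)):
  fear: TP=40, FP=11+13+3=27, FN=3+7+8=18 → 80/125 = 0.6400
  surprise: TP=49, FP=3+3+1=7, FN=11+20+21=52 → 98/157 = 0.6242
  sad: TP=28, FP=7+20+5=32, FN=13+3+8=24 → 56/112 = 0.5000
  disgust: TP=62, FP=8+21+8=37, FN=3+1+5=9 → 124/170 = 0.7294
Highest is class 'disgust' with F1 score = 0.729.

0.729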